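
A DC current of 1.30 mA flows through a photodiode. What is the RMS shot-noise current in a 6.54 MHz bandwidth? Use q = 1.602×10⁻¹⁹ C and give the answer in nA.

52.2 nA

I_n = √(2qI·B)
2qI·B = 2 × 1.602×10⁻¹⁹ × 1.30×10⁻³ × 6.54×10⁶ = 2.72×10⁻¹⁵ A²
I_n = √(2.72×10⁻¹⁵) = 5.22×10⁻⁸ A = 52.2 nA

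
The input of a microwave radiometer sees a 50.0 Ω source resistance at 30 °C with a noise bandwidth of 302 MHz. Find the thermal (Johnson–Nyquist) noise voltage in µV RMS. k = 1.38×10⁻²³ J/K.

T = 30 °C + 273.15 = 303.15 K
V_n = √(4kTRB)
4kTRB = 4 × 1.38×10⁻²³ × 303.15 × 5.00×10¹ × 3.02×10⁸ = 2.53×10⁻¹⁰ V²
V_n = √(2.53×10⁻¹⁰) = 1.59×10⁻⁵ V = 15.9 µV

15.9 µV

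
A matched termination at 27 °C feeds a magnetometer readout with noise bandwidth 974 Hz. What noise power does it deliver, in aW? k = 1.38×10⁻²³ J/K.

T = 27 °C + 273.15 = 300.15 K
P_n = kTB = 1.38×10⁻²³ × 300.15 × 9.74×10² = 4.03×10⁻¹⁸ W = 4.03 aW

4.03 aW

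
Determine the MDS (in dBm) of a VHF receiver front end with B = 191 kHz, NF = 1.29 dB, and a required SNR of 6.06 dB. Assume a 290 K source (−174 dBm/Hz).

−113.8 dBm

Sensitivity = −174 + 10 log₁₀(B) + NF + SNR_min
= −174 + 52.81 + 1.29 + 6.06
= −113.84 dBm → −113.8 dBm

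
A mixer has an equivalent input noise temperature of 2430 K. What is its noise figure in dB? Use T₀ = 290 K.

F = 1 + T_e/T₀ = 1 + 2430/290 = 9.37931
NF = 10 log₁₀(9.37931) = 9.72 dB

9.72 dB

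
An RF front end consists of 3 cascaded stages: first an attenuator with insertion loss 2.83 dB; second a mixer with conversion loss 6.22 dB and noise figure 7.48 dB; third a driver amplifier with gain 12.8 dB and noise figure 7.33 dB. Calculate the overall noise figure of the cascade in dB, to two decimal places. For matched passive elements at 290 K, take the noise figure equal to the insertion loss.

Convert to linear (a loss of L dB is a gain of −L dB): F_i = 10^(NF_i/10), G_i = 10^(G_i,dB/10)
  Stage 1: F_1 = 10^(2.83/10) = 1.919, G_1 = 10^(−2.83/10) = 0.5212
  Stage 2: F_2 = 10^(7.48/10) = 5.598, G_2 = 10^(−6.22/10) = 0.2388
  Stage 3: F_3 = 10^(7.33/10) = 5.408, G_3 = 10^(12.8/10) = 19.05
Friis cascade:
  F = 1.919 + (5.598 − 1)/0.5212 + (5.408 − 1)/0.1245 = 46.16
NF = 10 log₁₀(46.16) = 16.64 dB

16.64 dB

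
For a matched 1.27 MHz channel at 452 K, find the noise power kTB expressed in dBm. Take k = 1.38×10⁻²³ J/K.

−111.0 dBm

P_n = kTB = 1.38×10⁻²³ × 452 × 1.27×10⁶ = 7.92×10⁻¹⁵ W
In dBm: 10 log₁₀(7.92×10⁻¹⁵ / 10⁻³) = −111.0 dBm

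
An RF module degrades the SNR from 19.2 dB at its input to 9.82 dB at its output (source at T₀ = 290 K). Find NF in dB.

NF (dB) = SNR_in(dB) − SNR_out(dB) when the source is at T₀
NF = 19.2 − 9.82 = 9.38 dB

9.38 dB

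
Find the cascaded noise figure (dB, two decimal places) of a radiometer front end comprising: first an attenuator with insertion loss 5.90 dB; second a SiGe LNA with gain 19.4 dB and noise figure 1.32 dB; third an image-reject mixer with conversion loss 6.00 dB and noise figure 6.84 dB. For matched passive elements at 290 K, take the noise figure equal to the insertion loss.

Convert to linear (a loss of L dB is a gain of −L dB): F_i = 10^(NF_i/10), G_i = 10^(G_i,dB/10)
  Stage 1: F_1 = 10^(5.90/10) = 3.890, G_1 = 10^(−5.90/10) = 0.2570
  Stage 2: F_2 = 10^(1.32/10) = 1.355, G_2 = 10^(19.4/10) = 87.10
  Stage 3: F_3 = 10^(6.84/10) = 4.831, G_3 = 10^(−6.00/10) = 0.2512
Friis cascade:
  F = 3.890 + (1.355 − 1)/0.2570 + (4.831 − 1)/22.39 = 5.443
NF = 10 log₁₀(5.443) = 7.36 dB

7.36 dB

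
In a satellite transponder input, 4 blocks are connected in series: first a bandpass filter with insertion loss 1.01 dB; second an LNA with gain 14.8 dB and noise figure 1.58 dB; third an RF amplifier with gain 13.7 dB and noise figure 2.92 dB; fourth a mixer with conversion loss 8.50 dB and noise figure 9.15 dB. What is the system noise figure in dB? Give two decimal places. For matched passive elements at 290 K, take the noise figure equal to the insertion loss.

2.71 dB

Convert to linear (a loss of L dB is a gain of −L dB): F_i = 10^(NF_i/10), G_i = 10^(G_i,dB/10)
  Stage 1: F_1 = 10^(1.01/10) = 1.262, G_1 = 10^(−1.01/10) = 0.7925
  Stage 2: F_2 = 10^(1.58/10) = 1.439, G_2 = 10^(14.8/10) = 30.20
  Stage 3: F_3 = 10^(2.92/10) = 1.959, G_3 = 10^(13.7/10) = 23.44
  Stage 4: F_4 = 10^(9.15/10) = 8.222, G_4 = 10^(−8.50/10) = 0.1413
Friis cascade:
  F = 1.262 + (1.439 − 1)/0.7925 + (1.959 − 1)/23.93 + (8.222 − 1)/561.0 = 1.868
NF = 10 log₁₀(1.868) = 2.71 dB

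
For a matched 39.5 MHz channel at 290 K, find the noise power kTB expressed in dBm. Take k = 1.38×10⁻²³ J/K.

P_n = kTB = 1.38×10⁻²³ × 290 × 3.95×10⁷ = 1.58×10⁻¹³ W
In dBm: 10 log₁₀(1.58×10⁻¹³ / 10⁻³) = −98.0 dBm

−98.0 dBm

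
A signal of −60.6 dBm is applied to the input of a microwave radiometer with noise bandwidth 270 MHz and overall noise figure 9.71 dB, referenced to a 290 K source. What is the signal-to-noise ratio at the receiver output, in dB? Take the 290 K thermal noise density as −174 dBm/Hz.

19.4 dB

Noise floor: N = −174 + 10 log₁₀(B) + NF
10 log₁₀(2.70×10⁸) = 84.31 dB
N = −174 + 84.31 + 9.71 = −79.98 dBm
SNR = P_sig − N = −60.6 − (−79.98) = 19.38 dB → 19.4 dB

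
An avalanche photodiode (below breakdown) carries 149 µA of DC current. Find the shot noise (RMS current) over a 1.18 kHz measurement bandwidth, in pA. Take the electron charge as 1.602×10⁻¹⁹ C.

I_n = √(2qI·B)
2qI·B = 2 × 1.602×10⁻¹⁹ × 1.49×10⁻⁴ × 1.18×10³ = 5.63×10⁻²⁰ A²
I_n = √(5.63×10⁻²⁰) = 2.37×10⁻¹⁰ A = 237 pA

237 pA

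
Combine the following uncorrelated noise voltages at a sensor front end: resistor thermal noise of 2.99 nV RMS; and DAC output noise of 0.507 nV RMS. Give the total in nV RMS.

Uncorrelated sources add in power (mean-square): V_tot = √(ΣV_i²)
V_tot = √[(2.99×10⁻⁹)² + (5.07×10⁻¹⁰)²] = 3.03×10⁻⁹ V = 3.03 nV

3.03 nV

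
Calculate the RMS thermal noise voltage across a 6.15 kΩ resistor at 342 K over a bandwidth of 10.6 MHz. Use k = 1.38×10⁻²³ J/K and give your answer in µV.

35.1 µV

V_n = √(4kTRB)
4kTRB = 4 × 1.38×10⁻²³ × 342 × 6.15×10³ × 1.06×10⁷ = 1.23×10⁻⁹ V²
V_n = √(1.23×10⁻⁹) = 3.51×10⁻⁵ V = 35.1 µV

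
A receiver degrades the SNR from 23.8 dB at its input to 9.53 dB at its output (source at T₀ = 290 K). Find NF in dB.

NF (dB) = SNR_in(dB) − SNR_out(dB) when the source is at T₀
NF = 23.8 − 9.53 = 14.27 dB

14.27 dB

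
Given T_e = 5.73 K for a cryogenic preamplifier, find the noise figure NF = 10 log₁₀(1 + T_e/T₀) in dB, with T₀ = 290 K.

F = 1 + T_e/T₀ = 1 + 5.73/290 = 1.01976
NF = 10 log₁₀(1.01976) = 0.085 dB

0.085 dB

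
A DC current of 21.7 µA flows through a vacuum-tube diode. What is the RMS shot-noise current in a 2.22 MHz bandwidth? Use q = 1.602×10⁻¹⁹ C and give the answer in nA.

3.93 nA

I_n = √(2qI·B)
2qI·B = 2 × 1.602×10⁻¹⁹ × 2.17×10⁻⁵ × 2.22×10⁶ = 1.54×10⁻¹⁷ A²
I_n = √(1.54×10⁻¹⁷) = 3.93×10⁻⁹ A = 3.93 nA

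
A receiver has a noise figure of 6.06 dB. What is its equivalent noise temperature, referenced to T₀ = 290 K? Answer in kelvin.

F = 10^(6.06/10) = 4.03645
T_e = (F − 1)·T₀ = (4.03645 − 1) × 290 = 881 K

881 K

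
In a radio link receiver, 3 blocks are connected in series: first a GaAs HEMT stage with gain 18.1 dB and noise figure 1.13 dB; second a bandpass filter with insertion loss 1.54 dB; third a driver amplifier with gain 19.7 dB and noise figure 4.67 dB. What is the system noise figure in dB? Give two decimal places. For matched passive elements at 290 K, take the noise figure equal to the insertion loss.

1.29 dB

Convert to linear (a loss of L dB is a gain of −L dB): F_i = 10^(NF_i/10), G_i = 10^(G_i,dB/10)
  Stage 1: F_1 = 10^(1.13/10) = 1.297, G_1 = 10^(18.1/10) = 64.57
  Stage 2: F_2 = 10^(1.54/10) = 1.426, G_2 = 10^(−1.54/10) = 0.7015
  Stage 3: F_3 = 10^(4.67/10) = 2.931, G_3 = 10^(19.7/10) = 93.33
Friis cascade:
  F = 1.297 + (1.426 − 1)/64.57 + (2.931 − 1)/45.29 = 1.346
NF = 10 log₁₀(1.346) = 1.29 dB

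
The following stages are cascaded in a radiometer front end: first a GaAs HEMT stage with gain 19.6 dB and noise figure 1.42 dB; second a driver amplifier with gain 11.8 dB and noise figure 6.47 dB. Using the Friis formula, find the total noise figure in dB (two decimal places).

Convert to linear (a loss of L dB is a gain of −L dB): F_i = 10^(NF_i/10), G_i = 10^(G_i,dB/10)
  Stage 1: F_1 = 10^(1.42/10) = 1.387, G_1 = 10^(19.6/10) = 91.20
  Stage 2: F_2 = 10^(6.47/10) = 4.436, G_2 = 10^(11.8/10) = 15.14
Friis cascade:
  F = 1.387 + (4.436 − 1)/91.20 = 1.424
NF = 10 log₁₀(1.424) = 1.54 dB

1.54 dB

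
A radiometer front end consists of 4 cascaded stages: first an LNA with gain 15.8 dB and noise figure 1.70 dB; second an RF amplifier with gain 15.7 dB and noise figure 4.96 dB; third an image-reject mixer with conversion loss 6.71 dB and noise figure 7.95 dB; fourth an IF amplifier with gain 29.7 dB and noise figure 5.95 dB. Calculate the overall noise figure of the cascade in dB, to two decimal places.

Convert to linear (a loss of L dB is a gain of −L dB): F_i = 10^(NF_i/10), G_i = 10^(G_i,dB/10)
  Stage 1: F_1 = 10^(1.70/10) = 1.479, G_1 = 10^(15.8/10) = 38.02
  Stage 2: F_2 = 10^(4.96/10) = 3.133, G_2 = 10^(15.7/10) = 37.15
  Stage 3: F_3 = 10^(7.95/10) = 6.237, G_3 = 10^(−6.71/10) = 0.2133
  Stage 4: F_4 = 10^(5.95/10) = 3.936, G_4 = 10^(29.7/10) = 933.3
Friis cascade:
  F = 1.479 + (3.133 − 1)/38.02 + (6.237 − 1)/1413 + (3.936 − 1)/301.3 = 1.549
NF = 10 log₁₀(1.549) = 1.90 dB

1.90 dB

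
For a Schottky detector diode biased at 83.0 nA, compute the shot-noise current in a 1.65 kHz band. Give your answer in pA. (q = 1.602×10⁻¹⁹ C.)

6.62 pA

I_n = √(2qI·B)
2qI·B = 2 × 1.602×10⁻¹⁹ × 8.30×10⁻⁸ × 1.65×10³ = 4.39×10⁻²³ A²
I_n = √(4.39×10⁻²³) = 6.62×10⁻¹² A = 6.62 pA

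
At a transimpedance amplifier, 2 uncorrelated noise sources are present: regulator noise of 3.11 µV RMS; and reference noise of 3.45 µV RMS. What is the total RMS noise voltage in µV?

4.64 µV

Uncorrelated sources add in power (mean-square): V_tot = √(ΣV_i²)
V_tot = √[(3.11×10⁻⁶)² + (3.45×10⁻⁶)²] = 4.64×10⁻⁶ V = 4.64 µV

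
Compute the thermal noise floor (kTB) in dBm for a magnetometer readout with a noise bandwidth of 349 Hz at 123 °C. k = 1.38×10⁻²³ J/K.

T = 123 °C + 273.15 = 396.15 K
P_n = kTB = 1.38×10⁻²³ × 396.15 × 3.49×10² = 1.91×10⁻¹⁸ W
In dBm: 10 log₁₀(1.91×10⁻¹⁸ / 10⁻³) = −147.2 dBm

−147.2 dBm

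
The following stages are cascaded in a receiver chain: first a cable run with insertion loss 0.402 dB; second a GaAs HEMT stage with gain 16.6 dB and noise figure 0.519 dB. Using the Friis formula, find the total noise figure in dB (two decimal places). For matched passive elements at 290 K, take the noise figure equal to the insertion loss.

Convert to linear (a loss of L dB is a gain of −L dB): F_i = 10^(NF_i/10), G_i = 10^(G_i,dB/10)
  Stage 1: F_1 = 10^(0.402/10) = 1.097, G_1 = 10^(−0.402/10) = 0.9116
  Stage 2: F_2 = 10^(0.519/10) = 1.127, G_2 = 10^(16.6/10) = 45.71
Friis cascade:
  F = 1.097 + (1.127 − 1)/0.9116 = 1.236
NF = 10 log₁₀(1.236) = 0.92 dB

0.92 dB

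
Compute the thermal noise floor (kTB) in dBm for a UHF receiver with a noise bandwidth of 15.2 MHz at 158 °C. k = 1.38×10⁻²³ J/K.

T = 158 °C + 273.15 = 431.15 K
P_n = kTB = 1.38×10⁻²³ × 431.15 × 1.52×10⁷ = 9.04×10⁻¹⁴ W
In dBm: 10 log₁₀(9.04×10⁻¹⁴ / 10⁻³) = −100.4 dBm

−100.4 dBm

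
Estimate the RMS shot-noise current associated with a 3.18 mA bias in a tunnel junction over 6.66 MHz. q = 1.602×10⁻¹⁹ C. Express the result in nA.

82.4 nA

I_n = √(2qI·B)
2qI·B = 2 × 1.602×10⁻¹⁹ × 3.18×10⁻³ × 6.66×10⁶ = 6.79×10⁻¹⁵ A²
I_n = √(6.79×10⁻¹⁵) = 8.24×10⁻⁸ A = 82.4 nA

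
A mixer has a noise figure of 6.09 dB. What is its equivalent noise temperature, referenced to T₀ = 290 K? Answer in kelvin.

F = 10^(6.09/10) = 4.06443
T_e = (F − 1)·T₀ = (4.06443 − 1) × 290 = 889 K

889 K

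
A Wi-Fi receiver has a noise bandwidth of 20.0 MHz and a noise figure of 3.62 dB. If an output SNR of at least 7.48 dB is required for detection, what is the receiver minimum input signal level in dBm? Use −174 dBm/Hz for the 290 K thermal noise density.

Sensitivity = −174 + 10 log₁₀(B) + NF + SNR_min
= −174 + 73.01 + 3.62 + 7.48
= −89.89 dBm → −89.9 dBm

−89.9 dBm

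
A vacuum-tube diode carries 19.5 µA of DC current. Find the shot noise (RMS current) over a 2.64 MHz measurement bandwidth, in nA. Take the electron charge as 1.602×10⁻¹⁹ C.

I_n = √(2qI·B)
2qI·B = 2 × 1.602×10⁻¹⁹ × 1.95×10⁻⁵ × 2.64×10⁶ = 1.65×10⁻¹⁷ A²
I_n = √(1.65×10⁻¹⁷) = 4.06×10⁻⁹ A = 4.06 nA

4.06 nA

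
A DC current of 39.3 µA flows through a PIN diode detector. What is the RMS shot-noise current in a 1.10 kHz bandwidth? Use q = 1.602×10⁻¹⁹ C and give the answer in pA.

I_n = √(2qI·B)
2qI·B = 2 × 1.602×10⁻¹⁹ × 3.93×10⁻⁵ × 1.10×10³ = 1.39×10⁻²⁰ A²
I_n = √(1.39×10⁻²⁰) = 1.18×10⁻¹⁰ A = 118 pA

118 pA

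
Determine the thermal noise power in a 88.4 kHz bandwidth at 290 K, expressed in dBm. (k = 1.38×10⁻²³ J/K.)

P_n = kTB = 1.38×10⁻²³ × 290 × 8.84×10⁴ = 3.54×10⁻¹⁶ W
In dBm: 10 log₁₀(3.54×10⁻¹⁶ / 10⁻³) = −124.5 dBm

−124.5 dBm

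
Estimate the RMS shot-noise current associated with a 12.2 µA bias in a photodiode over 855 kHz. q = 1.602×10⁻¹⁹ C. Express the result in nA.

1.83 nA

I_n = √(2qI·B)
2qI·B = 2 × 1.602×10⁻¹⁹ × 1.22×10⁻⁵ × 8.55×10⁵ = 3.34×10⁻¹⁸ A²
I_n = √(3.34×10⁻¹⁸) = 1.83×10⁻⁹ A = 1.83 nA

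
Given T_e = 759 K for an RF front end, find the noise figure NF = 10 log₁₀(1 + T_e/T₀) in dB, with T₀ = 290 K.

F = 1 + T_e/T₀ = 1 + 759/290 = 3.61724
NF = 10 log₁₀(3.61724) = 5.58 dB

5.58 dB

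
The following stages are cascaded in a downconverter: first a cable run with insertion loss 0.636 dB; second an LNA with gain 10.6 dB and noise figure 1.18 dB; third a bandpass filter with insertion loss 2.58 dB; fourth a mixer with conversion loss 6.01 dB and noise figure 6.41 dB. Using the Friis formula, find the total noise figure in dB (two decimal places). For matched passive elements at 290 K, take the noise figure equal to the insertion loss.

Convert to linear (a loss of L dB is a gain of −L dB): F_i = 10^(NF_i/10), G_i = 10^(G_i,dB/10)
  Stage 1: F_1 = 10^(0.636/10) = 1.158, G_1 = 10^(−0.636/10) = 0.8638
  Stage 2: F_2 = 10^(1.18/10) = 1.312, G_2 = 10^(10.6/10) = 11.48
  Stage 3: F_3 = 10^(2.58/10) = 1.811, G_3 = 10^(−2.58/10) = 0.5521
  Stage 4: F_4 = 10^(6.41/10) = 4.375, G_4 = 10^(−6.01/10) = 0.2506
Friis cascade:
  F = 1.158 + (1.312 − 1)/0.8638 + (1.811 − 1)/9.917 + (4.375 − 1)/5.475 = 2.217
NF = 10 log₁₀(2.217) = 3.46 dB

3.46 dB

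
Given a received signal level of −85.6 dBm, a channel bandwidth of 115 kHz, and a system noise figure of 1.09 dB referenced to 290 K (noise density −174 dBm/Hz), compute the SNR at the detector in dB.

Noise floor: N = −174 + 10 log₁₀(B) + NF
10 log₁₀(1.15×10⁵) = 50.61 dB
N = −174 + 50.61 + 1.09 = −122.30 dBm
SNR = P_sig − N = −85.6 − (−122.30) = 36.70 dB → 36.7 dB

36.7 dB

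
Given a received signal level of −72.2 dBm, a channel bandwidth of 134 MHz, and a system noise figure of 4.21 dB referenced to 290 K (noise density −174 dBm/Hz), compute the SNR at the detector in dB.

Noise floor: N = −174 + 10 log₁₀(B) + NF
10 log₁₀(1.34×10⁸) = 81.27 dB
N = −174 + 81.27 + 4.21 = −88.52 dBm
SNR = P_sig − N = −72.2 − (−88.52) = 16.32 dB → 16.3 dB

16.3 dB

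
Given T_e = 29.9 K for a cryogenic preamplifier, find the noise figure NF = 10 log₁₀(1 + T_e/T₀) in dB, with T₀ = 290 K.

0.426 dB

F = 1 + T_e/T₀ = 1 + 29.9/290 = 1.1031
NF = 10 log₁₀(1.1031) = 0.426 dB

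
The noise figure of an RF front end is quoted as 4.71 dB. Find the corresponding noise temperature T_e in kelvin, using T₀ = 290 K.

568 K

F = 10^(4.71/10) = 2.95801
T_e = (F − 1)·T₀ = (2.95801 − 1) × 290 = 568 K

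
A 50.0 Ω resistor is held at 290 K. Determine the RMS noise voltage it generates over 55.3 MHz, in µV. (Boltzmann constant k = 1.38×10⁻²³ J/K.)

6.65 µV

V_n = √(4kTRB)
4kTRB = 4 × 1.38×10⁻²³ × 290 × 5.00×10¹ × 5.53×10⁷ = 4.43×10⁻¹¹ V²
V_n = √(4.43×10⁻¹¹) = 6.65×10⁻⁶ V = 6.65 µV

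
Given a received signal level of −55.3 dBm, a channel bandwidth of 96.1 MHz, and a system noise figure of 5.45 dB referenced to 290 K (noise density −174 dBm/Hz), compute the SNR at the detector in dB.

33.4 dB

Noise floor: N = −174 + 10 log₁₀(B) + NF
10 log₁₀(9.61×10⁷) = 79.83 dB
N = −174 + 79.83 + 5.45 = −88.72 dBm
SNR = P_sig − N = −55.3 − (−88.72) = 33.42 dB → 33.4 dB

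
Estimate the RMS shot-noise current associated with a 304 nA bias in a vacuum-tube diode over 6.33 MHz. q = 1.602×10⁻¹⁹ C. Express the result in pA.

785 pA

I_n = √(2qI·B)
2qI·B = 2 × 1.602×10⁻¹⁹ × 3.04×10⁻⁷ × 6.33×10⁶ = 6.17×10⁻¹⁹ A²
I_n = √(6.17×10⁻¹⁹) = 7.85×10⁻¹⁰ A = 785 pA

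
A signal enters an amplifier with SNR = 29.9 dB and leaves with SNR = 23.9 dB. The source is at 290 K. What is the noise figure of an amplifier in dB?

NF (dB) = SNR_in(dB) − SNR_out(dB) when the source is at T₀
NF = 29.9 − 23.9 = 6.0 dB

6.0 dB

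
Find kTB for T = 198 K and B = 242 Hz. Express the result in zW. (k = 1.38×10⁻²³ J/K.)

661 zW

P_n = kTB = 1.38×10⁻²³ × 198 × 2.42×10² = 6.61×10⁻¹⁹ W = 661 zW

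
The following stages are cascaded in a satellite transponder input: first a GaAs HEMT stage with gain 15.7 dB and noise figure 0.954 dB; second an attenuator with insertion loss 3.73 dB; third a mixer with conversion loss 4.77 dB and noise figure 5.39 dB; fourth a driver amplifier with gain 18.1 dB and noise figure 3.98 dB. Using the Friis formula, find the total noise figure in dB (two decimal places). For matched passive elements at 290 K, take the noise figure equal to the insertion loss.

2.37 dB

Convert to linear (a loss of L dB is a gain of −L dB): F_i = 10^(NF_i/10), G_i = 10^(G_i,dB/10)
  Stage 1: F_1 = 10^(0.954/10) = 1.246, G_1 = 10^(15.7/10) = 37.15
  Stage 2: F_2 = 10^(3.73/10) = 2.360, G_2 = 10^(−3.73/10) = 0.4236
  Stage 3: F_3 = 10^(5.39/10) = 3.459, G_3 = 10^(−4.77/10) = 0.3334
  Stage 4: F_4 = 10^(3.98/10) = 2.500, G_4 = 10^(18.1/10) = 64.57
Friis cascade:
  F = 1.246 + (2.360 − 1)/37.15 + (3.459 − 1)/15.74 + (2.500 − 1)/5.248 = 1.724
NF = 10 log₁₀(1.724) = 2.37 dB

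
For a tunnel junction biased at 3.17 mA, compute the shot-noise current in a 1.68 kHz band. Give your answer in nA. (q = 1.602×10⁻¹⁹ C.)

I_n = √(2qI·B)
2qI·B = 2 × 1.602×10⁻¹⁹ × 3.17×10⁻³ × 1.68×10³ = 1.71×10⁻¹⁸ A²
I_n = √(1.71×10⁻¹⁸) = 1.31×10⁻⁹ A = 1.31 nA

1.31 nA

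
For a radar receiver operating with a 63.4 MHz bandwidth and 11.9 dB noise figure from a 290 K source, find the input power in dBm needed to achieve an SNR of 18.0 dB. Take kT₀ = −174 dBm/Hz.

−66.1 dBm

Sensitivity = −174 + 10 log₁₀(B) + NF + SNR_min
= −174 + 78.02 + 11.9 + 18.0
= −66.08 dBm → −66.1 dBm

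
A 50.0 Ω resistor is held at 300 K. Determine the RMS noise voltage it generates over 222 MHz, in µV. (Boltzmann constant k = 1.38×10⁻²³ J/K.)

V_n = √(4kTRB)
4kTRB = 4 × 1.38×10⁻²³ × 300 × 5.00×10¹ × 2.22×10⁸ = 1.84×10⁻¹⁰ V²
V_n = √(1.84×10⁻¹⁰) = 1.36×10⁻⁵ V = 13.6 µV

13.6 µV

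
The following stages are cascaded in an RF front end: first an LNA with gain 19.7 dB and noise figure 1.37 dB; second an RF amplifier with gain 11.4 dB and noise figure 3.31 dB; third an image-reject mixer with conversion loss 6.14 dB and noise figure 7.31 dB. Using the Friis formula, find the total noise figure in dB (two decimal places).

Convert to linear (a loss of L dB is a gain of −L dB): F_i = 10^(NF_i/10), G_i = 10^(G_i,dB/10)
  Stage 1: F_1 = 10^(1.37/10) = 1.371, G_1 = 10^(19.7/10) = 93.33
  Stage 2: F_2 = 10^(3.31/10) = 2.143, G_2 = 10^(11.4/10) = 13.80
  Stage 3: F_3 = 10^(7.31/10) = 5.383, G_3 = 10^(−6.14/10) = 0.2432
Friis cascade:
  F = 1.371 + (2.143 − 1)/93.33 + (5.383 − 1)/1288 = 1.387
NF = 10 log₁₀(1.387) = 1.42 dB

1.42 dB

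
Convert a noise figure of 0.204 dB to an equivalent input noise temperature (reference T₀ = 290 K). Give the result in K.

F = 10^(0.204/10) = 1.04809
T_e = (F − 1)·T₀ = (1.04809 − 1) × 290 = 13.9 K

13.9 K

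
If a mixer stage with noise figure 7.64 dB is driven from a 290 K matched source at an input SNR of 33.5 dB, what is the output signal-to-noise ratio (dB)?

25.86 dB

By definition F = SNR_in/SNR_out, so in dB: SNR_out = SNR_in − NF
SNR_out = 33.5 − 7.64 = 25.86 dB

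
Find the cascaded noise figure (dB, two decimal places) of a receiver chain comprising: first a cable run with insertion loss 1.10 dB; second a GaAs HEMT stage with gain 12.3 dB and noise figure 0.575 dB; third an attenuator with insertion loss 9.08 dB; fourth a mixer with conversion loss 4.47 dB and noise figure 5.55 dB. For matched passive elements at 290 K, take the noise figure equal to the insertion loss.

5.56 dB

Convert to linear (a loss of L dB is a gain of −L dB): F_i = 10^(NF_i/10), G_i = 10^(G_i,dB/10)
  Stage 1: F_1 = 10^(1.10/10) = 1.288, G_1 = 10^(−1.10/10) = 0.7762
  Stage 2: F_2 = 10^(0.575/10) = 1.142, G_2 = 10^(12.3/10) = 16.98
  Stage 3: F_3 = 10^(9.08/10) = 8.091, G_3 = 10^(−9.08/10) = 0.1236
  Stage 4: F_4 = 10^(5.55/10) = 3.589, G_4 = 10^(−4.47/10) = 0.3573
Friis cascade:
  F = 1.288 + (1.142 − 1)/0.7762 + (8.091 − 1)/13.18 + (3.589 − 1)/1.629 = 3.598
NF = 10 log₁₀(3.598) = 5.56 dB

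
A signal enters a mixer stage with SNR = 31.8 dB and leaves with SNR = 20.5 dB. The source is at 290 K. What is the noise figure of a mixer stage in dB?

11.3 dB

NF (dB) = SNR_in(dB) − SNR_out(dB) when the source is at T₀
NF = 31.8 − 20.5 = 11.3 dB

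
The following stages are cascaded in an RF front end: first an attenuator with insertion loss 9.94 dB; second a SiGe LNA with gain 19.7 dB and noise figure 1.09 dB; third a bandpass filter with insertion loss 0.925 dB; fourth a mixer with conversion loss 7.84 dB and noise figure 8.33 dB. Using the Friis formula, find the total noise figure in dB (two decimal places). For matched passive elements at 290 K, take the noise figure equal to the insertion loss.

Convert to linear (a loss of L dB is a gain of −L dB): F_i = 10^(NF_i/10), G_i = 10^(G_i,dB/10)
  Stage 1: F_1 = 10^(9.94/10) = 9.863, G_1 = 10^(−9.94/10) = 0.1014
  Stage 2: F_2 = 10^(1.09/10) = 1.285, G_2 = 10^(19.7/10) = 93.33
  Stage 3: F_3 = 10^(0.925/10) = 1.237, G_3 = 10^(−0.925/10) = 0.8082
  Stage 4: F_4 = 10^(8.33/10) = 6.808, G_4 = 10^(−7.84/10) = 0.1644
Friis cascade:
  F = 9.863 + (1.285 − 1)/0.1014 + (1.237 − 1)/9.462 + (6.808 − 1)/7.647 = 13.46
NF = 10 log₁₀(13.46) = 11.29 dB

11.29 dB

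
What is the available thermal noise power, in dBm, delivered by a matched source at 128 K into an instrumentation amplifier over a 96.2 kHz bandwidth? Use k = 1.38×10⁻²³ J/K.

P_n = kTB = 1.38×10⁻²³ × 128 × 9.62×10⁴ = 1.70×10⁻¹⁶ W
In dBm: 10 log₁₀(1.70×10⁻¹⁶ / 10⁻³) = −127.7 dBm

−127.7 dBm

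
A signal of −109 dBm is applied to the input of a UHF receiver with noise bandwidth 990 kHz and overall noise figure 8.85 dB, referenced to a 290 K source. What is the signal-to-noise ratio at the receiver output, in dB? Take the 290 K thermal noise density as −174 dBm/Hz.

−3.8 dB

Noise floor: N = −174 + 10 log₁₀(B) + NF
10 log₁₀(9.90×10⁵) = 59.96 dB
N = −174 + 59.96 + 8.85 = −105.19 dBm
SNR = P_sig − N = −109 − (−105.19) = −3.81 dB → −3.8 dB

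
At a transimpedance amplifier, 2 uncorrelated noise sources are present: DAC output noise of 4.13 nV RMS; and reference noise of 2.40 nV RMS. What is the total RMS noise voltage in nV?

Uncorrelated sources add in power (mean-square): V_tot = √(ΣV_i²)
V_tot = √[(4.13×10⁻⁹)² + (2.40×10⁻⁹)²] = 4.78×10⁻⁹ V = 4.78 nV

4.78 nV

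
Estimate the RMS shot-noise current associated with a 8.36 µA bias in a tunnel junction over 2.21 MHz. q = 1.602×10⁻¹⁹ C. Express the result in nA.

2.43 nA

I_n = √(2qI·B)
2qI·B = 2 × 1.602×10⁻¹⁹ × 8.36×10⁻⁶ × 2.21×10⁶ = 5.92×10⁻¹⁸ A²
I_n = √(5.92×10⁻¹⁸) = 2.43×10⁻⁹ A = 2.43 nA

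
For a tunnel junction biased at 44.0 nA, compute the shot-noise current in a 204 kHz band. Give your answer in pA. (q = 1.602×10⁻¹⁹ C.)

I_n = √(2qI·B)
2qI·B = 2 × 1.602×10⁻¹⁹ × 4.40×10⁻⁸ × 2.04×10⁵ = 2.88×10⁻²¹ A²
I_n = √(2.88×10⁻²¹) = 5.36×10⁻¹¹ A = 53.6 pA

53.6 pA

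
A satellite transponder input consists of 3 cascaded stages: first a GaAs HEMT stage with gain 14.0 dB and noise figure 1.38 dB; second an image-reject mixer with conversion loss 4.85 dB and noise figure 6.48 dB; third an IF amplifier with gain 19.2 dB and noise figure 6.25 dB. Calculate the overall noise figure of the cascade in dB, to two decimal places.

2.79 dB

Convert to linear (a loss of L dB is a gain of −L dB): F_i = 10^(NF_i/10), G_i = 10^(G_i,dB/10)
  Stage 1: F_1 = 10^(1.38/10) = 1.374, G_1 = 10^(14.0/10) = 25.12
  Stage 2: F_2 = 10^(6.48/10) = 4.446, G_2 = 10^(−4.85/10) = 0.3273
  Stage 3: F_3 = 10^(6.25/10) = 4.217, G_3 = 10^(19.2/10) = 83.18
Friis cascade:
  F = 1.374 + (4.446 − 1)/25.12 + (4.217 − 1)/8.222 = 1.902
NF = 10 log₁₀(1.902) = 2.79 dB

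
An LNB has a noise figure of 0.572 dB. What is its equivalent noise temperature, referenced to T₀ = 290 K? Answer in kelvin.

40.8 K

F = 10^(0.572/10) = 1.14078
T_e = (F − 1)·T₀ = (1.14078 − 1) × 290 = 40.8 K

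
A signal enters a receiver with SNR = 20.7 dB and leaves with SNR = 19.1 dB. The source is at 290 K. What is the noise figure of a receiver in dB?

NF (dB) = SNR_in(dB) − SNR_out(dB) when the source is at T₀
NF = 20.7 − 19.1 = 1.6 dB

1.6 dB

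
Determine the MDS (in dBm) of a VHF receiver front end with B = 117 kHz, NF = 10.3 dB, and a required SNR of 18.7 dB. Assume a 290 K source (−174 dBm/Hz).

−94.3 dBm

Sensitivity = −174 + 10 log₁₀(B) + NF + SNR_min
= −174 + 50.68 + 10.3 + 18.7
= −94.32 dBm → −94.3 dBm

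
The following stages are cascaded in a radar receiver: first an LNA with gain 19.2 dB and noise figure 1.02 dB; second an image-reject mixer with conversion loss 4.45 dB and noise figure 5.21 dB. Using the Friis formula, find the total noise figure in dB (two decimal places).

1.11 dB

Convert to linear (a loss of L dB is a gain of −L dB): F_i = 10^(NF_i/10), G_i = 10^(G_i,dB/10)
  Stage 1: F_1 = 10^(1.02/10) = 1.265, G_1 = 10^(19.2/10) = 83.18
  Stage 2: F_2 = 10^(5.21/10) = 3.319, G_2 = 10^(−4.45/10) = 0.3589
Friis cascade:
  F = 1.265 + (3.319 − 1)/83.18 = 1.293
NF = 10 log₁₀(1.293) = 1.11 dB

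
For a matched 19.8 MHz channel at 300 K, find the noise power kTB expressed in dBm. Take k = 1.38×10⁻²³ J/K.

P_n = kTB = 1.38×10⁻²³ × 300 × 1.98×10⁷ = 8.20×10⁻¹⁴ W
In dBm: 10 log₁₀(8.20×10⁻¹⁴ / 10⁻³) = −100.9 dBm

−100.9 dBm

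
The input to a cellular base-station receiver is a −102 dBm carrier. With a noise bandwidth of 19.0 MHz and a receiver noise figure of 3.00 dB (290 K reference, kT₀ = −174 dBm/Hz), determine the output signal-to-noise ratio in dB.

Noise floor: N = −174 + 10 log₁₀(B) + NF
10 log₁₀(1.90×10⁷) = 72.79 dB
N = −174 + 72.79 + 3.00 = −98.21 dBm
SNR = P_sig − N = −102 − (−98.21) = −3.79 dB → −3.8 dB

−3.8 dB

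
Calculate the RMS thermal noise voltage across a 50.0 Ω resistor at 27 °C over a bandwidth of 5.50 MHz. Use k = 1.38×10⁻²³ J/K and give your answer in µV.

T = 27 °C + 273.15 = 300.15 K
V_n = √(4kTRB)
4kTRB = 4 × 1.38×10⁻²³ × 300.15 × 5.00×10¹ × 5.50×10⁶ = 4.56×10⁻¹² V²
V_n = √(4.56×10⁻¹²) = 2.13×10⁻⁶ V = 2.13 µV

2.13 µV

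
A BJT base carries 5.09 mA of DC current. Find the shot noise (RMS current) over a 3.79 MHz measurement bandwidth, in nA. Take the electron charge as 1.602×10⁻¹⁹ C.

I_n = √(2qI·B)
2qI·B = 2 × 1.602×10⁻¹⁹ × 5.09×10⁻³ × 3.79×10⁶ = 6.18×10⁻¹⁵ A²
I_n = √(6.18×10⁻¹⁵) = 7.86×10⁻⁸ A = 78.6 nA

78.6 nA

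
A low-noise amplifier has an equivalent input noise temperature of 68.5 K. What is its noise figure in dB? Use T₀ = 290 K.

0.921 dB

F = 1 + T_e/T₀ = 1 + 68.5/290 = 1.23621
NF = 10 log₁₀(1.23621) = 0.921 dB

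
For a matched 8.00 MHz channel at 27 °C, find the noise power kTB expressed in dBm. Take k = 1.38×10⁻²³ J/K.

−104.8 dBm

T = 27 °C + 273.15 = 300.15 K
P_n = kTB = 1.38×10⁻²³ × 300.15 × 8.00×10⁶ = 3.31×10⁻¹⁴ W
In dBm: 10 log₁₀(3.31×10⁻¹⁴ / 10⁻³) = −104.8 dBm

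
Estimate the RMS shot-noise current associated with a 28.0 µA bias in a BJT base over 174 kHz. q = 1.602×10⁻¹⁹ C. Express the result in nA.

1.25 nA

I_n = √(2qI·B)
2qI·B = 2 × 1.602×10⁻¹⁹ × 2.80×10⁻⁵ × 1.74×10⁵ = 1.56×10⁻¹⁸ A²
I_n = √(1.56×10⁻¹⁸) = 1.25×10⁻⁹ A = 1.25 nA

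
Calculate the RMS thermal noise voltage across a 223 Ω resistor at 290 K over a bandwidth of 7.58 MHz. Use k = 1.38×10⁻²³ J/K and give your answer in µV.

5.20 µV

V_n = √(4kTRB)
4kTRB = 4 × 1.38×10⁻²³ × 290 × 2.23×10² × 7.58×10⁶ = 2.71×10⁻¹¹ V²
V_n = √(2.71×10⁻¹¹) = 5.20×10⁻⁶ V = 5.20 µV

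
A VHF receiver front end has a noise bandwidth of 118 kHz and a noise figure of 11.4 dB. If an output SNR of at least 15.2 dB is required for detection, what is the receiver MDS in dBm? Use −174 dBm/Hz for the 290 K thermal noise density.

Sensitivity = −174 + 10 log₁₀(B) + NF + SNR_min
= −174 + 50.72 + 11.4 + 15.2
= −96.68 dBm → −96.7 dBm

−96.7 dBm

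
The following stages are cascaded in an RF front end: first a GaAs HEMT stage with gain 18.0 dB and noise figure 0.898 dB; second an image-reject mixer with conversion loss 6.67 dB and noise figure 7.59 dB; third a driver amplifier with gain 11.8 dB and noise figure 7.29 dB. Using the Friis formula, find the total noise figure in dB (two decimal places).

Convert to linear (a loss of L dB is a gain of −L dB): F_i = 10^(NF_i/10), G_i = 10^(G_i,dB/10)
  Stage 1: F_1 = 10^(0.898/10) = 1.230, G_1 = 10^(18.0/10) = 63.10
  Stage 2: F_2 = 10^(7.59/10) = 5.741, G_2 = 10^(−6.67/10) = 0.2153
  Stage 3: F_3 = 10^(7.29/10) = 5.358, G_3 = 10^(11.8/10) = 15.14
Friis cascade:
  F = 1.230 + (5.741 − 1)/63.10 + (5.358 − 1)/13.58 = 1.626
NF = 10 log₁₀(1.626) = 2.11 dB

2.11 dB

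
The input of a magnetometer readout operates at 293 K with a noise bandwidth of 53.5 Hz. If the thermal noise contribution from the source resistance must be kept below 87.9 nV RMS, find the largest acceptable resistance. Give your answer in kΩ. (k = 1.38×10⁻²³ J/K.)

Johnson–Nyquist: V_n = √(4kTRB) ⇒ R = V_n² / (4kTB)
4kTB = 4 × 1.38×10⁻²³ × 293 × 5.35×10¹ = 8.65×10⁻¹⁹
R = (8.79×10⁻⁸)² / 8.65×10⁻¹⁹ = 8.93×10³ Ω = 8.93 kΩ

8.93 kΩ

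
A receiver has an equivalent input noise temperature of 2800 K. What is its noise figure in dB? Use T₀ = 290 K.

10.28 dB

F = 1 + T_e/T₀ = 1 + 2800/290 = 10.6552
NF = 10 log₁₀(10.6552) = 10.28 dB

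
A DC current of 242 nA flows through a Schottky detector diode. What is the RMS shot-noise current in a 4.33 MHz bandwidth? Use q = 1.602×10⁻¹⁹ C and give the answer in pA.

579 pA

I_n = √(2qI·B)
2qI·B = 2 × 1.602×10⁻¹⁹ × 2.42×10⁻⁷ × 4.33×10⁶ = 3.36×10⁻¹⁹ A²
I_n = √(3.36×10⁻¹⁹) = 5.79×10⁻¹⁰ A = 579 pA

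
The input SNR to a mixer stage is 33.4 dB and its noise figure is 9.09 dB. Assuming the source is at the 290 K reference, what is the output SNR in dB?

By definition F = SNR_in/SNR_out, so in dB: SNR_out = SNR_in − NF
SNR_out = 33.4 − 9.09 = 24.31 dB

24.31 dB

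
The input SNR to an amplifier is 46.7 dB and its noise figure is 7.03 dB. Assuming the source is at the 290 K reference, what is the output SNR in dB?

By definition F = SNR_in/SNR_out, so in dB: SNR_out = SNR_in − NF
SNR_out = 46.7 − 7.03 = 39.67 dB

39.67 dB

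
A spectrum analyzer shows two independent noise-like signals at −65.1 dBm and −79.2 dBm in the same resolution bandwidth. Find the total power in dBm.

Convert to linear, add, convert back:
P₁ = 3.09×10⁻¹⁰ W, P₂ = 1.20×10⁻¹¹ W
P_tot = 3.21×10⁻¹⁰ W → 10 log₁₀(P_tot / 10⁻³) = −64.9 dBm

−64.9 dBm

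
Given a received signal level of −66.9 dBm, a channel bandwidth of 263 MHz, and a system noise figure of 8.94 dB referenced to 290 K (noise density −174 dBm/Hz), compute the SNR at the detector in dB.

14.0 dB

Noise floor: N = −174 + 10 log₁₀(B) + NF
10 log₁₀(2.63×10⁸) = 84.2 dB
N = −174 + 84.2 + 8.94 = −80.86 dBm
SNR = P_sig − N = −66.9 − (−80.86) = 13.96 dB → 14.0 dB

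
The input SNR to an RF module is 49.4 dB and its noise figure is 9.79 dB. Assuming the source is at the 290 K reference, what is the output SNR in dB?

By definition F = SNR_in/SNR_out, so in dB: SNR_out = SNR_in − NF
SNR_out = 49.4 − 9.79 = 39.61 dB

39.61 dB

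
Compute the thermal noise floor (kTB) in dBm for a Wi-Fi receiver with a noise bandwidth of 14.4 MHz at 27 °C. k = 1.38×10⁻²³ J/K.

−102.2 dBm

T = 27 °C + 273.15 = 300.15 K
P_n = kTB = 1.38×10⁻²³ × 300.15 × 1.44×10⁷ = 5.96×10⁻¹⁴ W
In dBm: 10 log₁₀(5.96×10⁻¹⁴ / 10⁻³) = −102.2 dBm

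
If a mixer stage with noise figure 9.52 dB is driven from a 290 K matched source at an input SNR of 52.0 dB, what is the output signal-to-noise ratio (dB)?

By definition F = SNR_in/SNR_out, so in dB: SNR_out = SNR_in − NF
SNR_out = 52.0 − 9.52 = 42.48 dB

42.48 dB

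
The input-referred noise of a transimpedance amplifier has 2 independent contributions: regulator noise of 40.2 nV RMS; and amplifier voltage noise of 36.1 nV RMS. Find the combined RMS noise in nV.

54.0 nV

Uncorrelated sources add in power (mean-square): V_tot = √(ΣV_i²)
V_tot = √[(4.02×10⁻⁸)² + (3.61×10⁻⁸)²] = 5.40×10⁻⁸ V = 54.0 nV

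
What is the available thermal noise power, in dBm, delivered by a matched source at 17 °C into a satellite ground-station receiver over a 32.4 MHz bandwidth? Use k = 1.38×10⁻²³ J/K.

−98.9 dBm

T = 17 °C + 273.15 = 290.15 K
P_n = kTB = 1.38×10⁻²³ × 290.15 × 3.24×10⁷ = 1.30×10⁻¹³ W
In dBm: 10 log₁₀(1.30×10⁻¹³ / 10⁻³) = −98.9 dBm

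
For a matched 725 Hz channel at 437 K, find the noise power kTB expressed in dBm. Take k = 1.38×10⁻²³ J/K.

P_n = kTB = 1.38×10⁻²³ × 437 × 7.25×10² = 4.37×10⁻¹⁸ W
In dBm: 10 log₁₀(4.37×10⁻¹⁸ / 10⁻³) = −143.6 dBm

−143.6 dBm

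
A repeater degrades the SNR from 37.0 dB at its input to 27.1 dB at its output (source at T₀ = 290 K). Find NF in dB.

9.9 dB

NF (dB) = SNR_in(dB) − SNR_out(dB) when the source is at T₀
NF = 37.0 − 27.1 = 9.9 dB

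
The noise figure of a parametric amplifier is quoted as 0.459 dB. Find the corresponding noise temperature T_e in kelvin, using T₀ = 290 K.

F = 10^(0.459/10) = 1.11148
T_e = (F − 1)·T₀ = (1.11148 − 1) × 290 = 32.3 K

32.3 K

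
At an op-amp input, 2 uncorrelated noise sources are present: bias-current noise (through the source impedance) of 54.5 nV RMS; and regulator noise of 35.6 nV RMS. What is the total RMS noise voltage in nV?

65.1 nV

Uncorrelated sources add in power (mean-square): V_tot = √(ΣV_i²)
V_tot = √[(5.45×10⁻⁸)² + (3.56×10⁻⁸)²] = 6.51×10⁻⁸ V = 65.1 nV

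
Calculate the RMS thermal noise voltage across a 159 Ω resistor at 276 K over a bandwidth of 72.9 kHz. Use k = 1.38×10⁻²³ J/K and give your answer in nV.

V_n = √(4kTRB)
4kTRB = 4 × 1.38×10⁻²³ × 276 × 1.59×10² × 7.29×10⁴ = 1.77×10⁻¹³ V²
V_n = √(1.77×10⁻¹³) = 4.20×10⁻⁷ V = 420 nV

420 nV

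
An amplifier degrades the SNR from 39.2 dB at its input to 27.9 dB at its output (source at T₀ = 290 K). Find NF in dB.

NF (dB) = SNR_in(dB) − SNR_out(dB) when the source is at T₀
NF = 39.2 − 27.9 = 11.3 dB

11.3 dB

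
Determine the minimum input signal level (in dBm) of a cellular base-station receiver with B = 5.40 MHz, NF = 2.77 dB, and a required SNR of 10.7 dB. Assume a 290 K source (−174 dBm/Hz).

Sensitivity = −174 + 10 log₁₀(B) + NF + SNR_min
= −174 + 67.32 + 2.77 + 10.7
= −93.21 dBm → −93.2 dBm

−93.2 dBm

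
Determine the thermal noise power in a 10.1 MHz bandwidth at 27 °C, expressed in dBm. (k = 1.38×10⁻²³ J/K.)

−103.8 dBm

T = 27 °C + 273.15 = 300.15 K
P_n = kTB = 1.38×10⁻²³ × 300.15 × 1.01×10⁷ = 4.18×10⁻¹⁴ W
In dBm: 10 log₁₀(4.18×10⁻¹⁴ / 10⁻³) = −103.8 dBm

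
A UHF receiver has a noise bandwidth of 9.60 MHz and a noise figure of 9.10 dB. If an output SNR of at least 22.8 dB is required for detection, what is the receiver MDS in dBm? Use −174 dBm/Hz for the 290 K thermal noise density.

Sensitivity = −174 + 10 log₁₀(B) + NF + SNR_min
= −174 + 69.82 + 9.10 + 22.8
= −72.28 dBm → −72.3 dBm

−72.3 dBm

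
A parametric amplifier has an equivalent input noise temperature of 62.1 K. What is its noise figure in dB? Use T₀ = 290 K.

0.843 dB

F = 1 + T_e/T₀ = 1 + 62.1/290 = 1.21414
NF = 10 log₁₀(1.21414) = 0.843 dB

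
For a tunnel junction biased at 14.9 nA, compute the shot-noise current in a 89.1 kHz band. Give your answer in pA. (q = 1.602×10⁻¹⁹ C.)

20.6 pA

I_n = √(2qI·B)
2qI·B = 2 × 1.602×10⁻¹⁹ × 1.49×10⁻⁸ × 8.91×10⁴ = 4.25×10⁻²² A²
I_n = √(4.25×10⁻²²) = 2.06×10⁻¹¹ A = 20.6 pA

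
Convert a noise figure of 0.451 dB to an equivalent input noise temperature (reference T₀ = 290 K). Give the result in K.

31.7 K

F = 10^(0.451/10) = 1.10943
T_e = (F − 1)·T₀ = (1.10943 − 1) × 290 = 31.7 K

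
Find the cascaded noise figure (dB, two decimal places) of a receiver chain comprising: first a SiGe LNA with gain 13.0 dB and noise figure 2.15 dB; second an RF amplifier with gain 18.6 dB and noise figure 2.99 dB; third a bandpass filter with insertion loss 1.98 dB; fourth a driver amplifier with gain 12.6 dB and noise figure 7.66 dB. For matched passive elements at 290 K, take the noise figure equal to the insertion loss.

2.29 dB

Convert to linear (a loss of L dB is a gain of −L dB): F_i = 10^(NF_i/10), G_i = 10^(G_i,dB/10)
  Stage 1: F_1 = 10^(2.15/10) = 1.641, G_1 = 10^(13.0/10) = 19.95
  Stage 2: F_2 = 10^(2.99/10) = 1.991, G_2 = 10^(18.6/10) = 72.44
  Stage 3: F_3 = 10^(1.98/10) = 1.578, G_3 = 10^(−1.98/10) = 0.6339
  Stage 4: F_4 = 10^(7.66/10) = 5.834, G_4 = 10^(12.6/10) = 18.20
Friis cascade:
  F = 1.641 + (1.991 − 1)/19.95 + (1.578 − 1)/1445 + (5.834 − 1)/916.2 = 1.696
NF = 10 log₁₀(1.696) = 2.29 dB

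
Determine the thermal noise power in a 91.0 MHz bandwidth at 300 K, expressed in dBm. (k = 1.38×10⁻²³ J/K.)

P_n = kTB = 1.38×10⁻²³ × 300 × 9.10×10⁷ = 3.77×10⁻¹³ W
In dBm: 10 log₁₀(3.77×10⁻¹³ / 10⁻³) = −94.2 dBm

−94.2 dBm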